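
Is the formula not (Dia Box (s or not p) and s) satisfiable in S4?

1. not (Dia Box (s or not p) and s), u
2. not s, u
Accessibility: uRu

Satisfiable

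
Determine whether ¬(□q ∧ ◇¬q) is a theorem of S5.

Tableau for the negation □q ∧ ◇¬q:
1. □q ∧ ◇¬q, w0
2. □q, w0
3. ◇¬q, w0
4. q, w0
5. ¬q, w1
6. q, w1
Accessibility: w0Rw0, w0Rw1, w1Rw0, w1Rw1
Branch closes: q and ¬q both at w1.
Every branch of the negation's tableau closes; the branch above is one of them.

Valid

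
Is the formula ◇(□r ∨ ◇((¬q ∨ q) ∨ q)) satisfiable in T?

Satisfiable

1. ◇(□r ∨ ◇((¬q ∨ q) ∨ q)), w0
2. □r ∨ ◇((¬q ∨ q) ∨ q), w1
3. ◇((¬q ∨ q) ∨ q), w1
4. (¬q ∨ q) ∨ q, w2
5. q, w2
Accessibility: w0Rw0, w0Rw1, w1Rw1, w1Rw2, w2Rw2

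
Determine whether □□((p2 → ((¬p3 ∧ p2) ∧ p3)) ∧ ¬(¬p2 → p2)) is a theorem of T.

Tableau for the negation ¬□□((p2 → ((¬p3 ∧ p2) ∧ p3)) ∧ ¬(¬p2 → p2)):
1. ¬□□((p2 → ((¬p3 ∧ p2) ∧ p3)) ∧ ¬(¬p2 → p2)), 0
2. ¬□((p2 → ((¬p3 ∧ p2) ∧ p3)) ∧ ¬(¬p2 → p2)), 1
3. ¬((p2 → ((¬p3 ∧ p2) ∧ p3)) ∧ ¬(¬p2 → p2)), 2
4. ¬p2 → p2, 2
5. p2, 2
Accessibility: 0R0, 0R1, 1R1, 1R2, 2R2
The negation has an open branch (countermodel exists).

Not valid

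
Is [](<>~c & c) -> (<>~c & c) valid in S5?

Yes, valid

Tableau for the negation ~([](<>~c & c) -> (<>~c & c)):
1. ~([](<>~c & c) -> (<>~c & c)), 0
2. [](<>~c & c), 0
3. ~(<>~c & c), 0
4. <>~c & c, 0
5. <>~c, 0
6. c, 0
7. ~<>~c, 0
8. ~c, 1
9. <>~c & c, 1
10. <>~c, 1
11. c, 1
Accessibility: 0R0, 0R1, 1R0, 1R1
Branch closes: c and ~c both at 1.
All branches of the negation close; one closing branch shown above.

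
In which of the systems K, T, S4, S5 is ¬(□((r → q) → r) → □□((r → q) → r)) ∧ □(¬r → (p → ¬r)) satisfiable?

K, T

T-tableau for the formula:
1. ¬(□((r → q) → r) → □□((r → q) → r)) ∧ □(¬r → (p → ¬r)), w0
2. ¬(□((r → q) → r) → □□((r → q) → r)), w0   [∧-rule on 1]
3. □(¬r → (p → ¬r)), w0   [∧-rule on 1]
4. □((r → q) → r), w0   [¬→-rule on 2]
5. ¬□□((r → q) → r), w0   [¬→-rule on 2]
6. ¬r → (p → ¬r), w0   [□-rule on 3 via w0Rw0]
7. (r → q) → r, w0   [□-rule on 4 via w0Rw0]
8. p → ¬r, w0   [→-rule on 6 (branches; this branch)]
9. r, w0   [→-rule on 7 (branches; this branch)]
10. ¬p, w0   [→-rule on 8 (branches; this branch)]
11. ¬□((r → q) → r), w1   [¬□-rule on 5: fresh world w1, w0Rw1]
12. ¬r → (p → ¬r), w1   [□-rule on 3 via w0Rw1]
13. (r → q) → r, w1   [□-rule on 4 via w0Rw1]
14. p → ¬r, w1   [→-rule on 12 (branches; this branch)]
15. r, w1   [→-rule on 13 (branches; this branch)]
16. ¬p, w1   [→-rule on 14 (branches; this branch)]
17. ¬((r → q) → r), w2   [¬□-rule on 11: fresh world w2, w1Rw2]
18. r → q, w2   [¬→-rule on 17]
19. ¬r, w2   [¬→-rule on 17]
20. q, w2   [→-rule on 18 (branches; this branch)]
Accessibility: w0Rw0, w0Rw1, w1Rw1, w1Rw2, w2Rw2
Complete open branch: satisfiable in T, hence also in K (this T-model is also a K-model).
S4-tableau for the formula:
1. ¬(□((r → q) → r) → □□((r → q) → r)) ∧ □(¬r → (p → ¬r)), w0
2. ¬(□((r → q) → r) → □□((r → q) → r)), w0   [∧-rule on 1]
3. □(¬r → (p → ¬r)), w0   [∧-rule on 1]
4. □((r → q) → r), w0   [¬→-rule on 2]
5. ¬□□((r → q) → r), w0   [¬→-rule on 2]
6. ¬r → (p → ¬r), w0   [□-rule on 3 via w0Rw0]
7. (r → q) → r, w0   [□-rule on 4 via w0Rw0]
8. p → ¬r, w0   [→-rule on 6 (branches; this branch)]
9. ¬(r → q), w0   [→-rule on 7 (branches; this branch)]
10. r, w0   [¬→-rule on 9]
11. ¬q, w0   [¬→-rule on 9]
12. ¬p, w0   [→-rule on 8 (branches; this branch)]
13. ¬□((r → q) → r), w1   [¬□-rule on 5: fresh world w1, w0Rw1]
14. ¬r → (p → ¬r), w1   [□-rule on 3 via w0Rw1]
15. (r → q) → r, w1   [□-rule on 4 via w0Rw1]
16. p → ¬r, w1   [→-rule on 14 (branches; this branch)]
17. ¬(r → q), w1   [→-rule on 15 (branches; this branch)]
18. r, w1   [¬→-rule on 17]
19. ¬q, w1   [¬→-rule on 17]
20. ¬p, w1   [→-rule on 16 (branches; this branch)]
21. ¬((r → q) → r), w2   [¬□-rule on 13: fresh world w2, w1Rw2]
22. r → q, w2   [¬→-rule on 21]
23. ¬r, w2   [¬→-rule on 21]
24. ¬r → (p → ¬r), w2   [□-rule on 3 via w0Rw2]
25. (r → q) → r, w2   [□-rule on 4 via w0Rw2]
26. q, w2   [→-rule on 22 (branches; this branch)]
27. p → ¬r, w2   [→-rule on 24 (branches; this branch)]
28. ¬(r → q), w2   [→-rule on 25 (branches; this branch)]
29. r, w2   [¬→-rule on 28]
30. ¬q, w2   [¬→-rule on 28]
Accessibility: w0Rw0, w0Rw1, w0Rw2, w1Rw1, w1Rw2, w2Rw2
Branch closes: r and ¬r both at w2.
Every branch closes (one shown): unsatisfiable in S4, hence also in S5 (every S5-frame is an S4-frame).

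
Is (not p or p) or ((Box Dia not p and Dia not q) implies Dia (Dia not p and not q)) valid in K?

Valid in K

Tableau for the negation not ((not p or p) or ((Box Dia not p and Dia not q) implies Dia (Dia not p and not q))):
1. not ((not p or p) or ((Box Dia not p and Dia not q) implies Dia (Dia not p and not q))), w0
2. not (not p or p), w0   [neg-or-rule on 1]
3. not ((Box Dia not p and Dia not q) implies Dia (Dia not p and not q)), w0   [neg-or-rule on 1]
4. p, w0   [neg-or-rule on 2]
5. not p, w0   [neg-or-rule on 2]
Branch closes: p and not p both at w0.
All branches of the negation close; one closing branch shown above.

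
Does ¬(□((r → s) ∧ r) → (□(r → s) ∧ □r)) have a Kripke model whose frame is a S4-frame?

Unsatisfiable (every branch closes)

1. ¬(□((r → s) ∧ r) → (□(r → s) ∧ □r)), w0
2. □((r → s) ∧ r), w0   [¬→-rule on 1]
3. ¬(□(r → s) ∧ □r), w0   [¬→-rule on 1]
4. (r → s) ∧ r, w0   [□-rule on 2 via w0Rw0]
5. r → s, w0   [∧-rule on 4]
6. r, w0   [∧-rule on 4]
7. ¬□(r → s), w0   [¬∧-rule on 3 (branches; this branch)]
8. s, w0   [→-rule on 5 (branches; this branch)]
9. ¬(r → s), w1   [¬□-rule on 7: fresh world w1, w0Rw1]
10. r, w1   [¬→-rule on 9]
11. ¬s, w1   [¬→-rule on 9]
12. (r → s) ∧ r, w1   [□-rule on 2 via w0Rw1]
13. r → s, w1   [∧-rule on 12]
14. s, w1   [→-rule on 13 (branches; this branch)]
Accessibility: w0Rw0, w0Rw1, w1Rw1
Branch closes: s and ¬s both at w1.
Every branch closes; the branch above is one of them.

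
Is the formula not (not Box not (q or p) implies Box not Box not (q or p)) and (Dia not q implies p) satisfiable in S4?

1. not (not Box not (q or p) implies Box not Box not (q or p)) and (Dia not q implies p), 0
2. not (not Box not (q or p) implies Box not Box not (q or p)), 0
3. Dia not q implies p, 0
4. not Box not (q or p), 0
5. not Box not Box not (q or p), 0
6. p, 0
7. q or p, 1
8. p, 1
9. Box not (q or p), 2
10. not (q or p), 2
11. not q, 2
12. not p, 2
Accessibility: 0R0, 0R1, 0R2, 1R1, 2R2

Yes, satisfiable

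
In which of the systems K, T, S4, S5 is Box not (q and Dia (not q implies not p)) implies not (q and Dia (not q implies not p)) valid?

K-tableau for the negation not (Box not (q and Dia (not q implies not p)) implies not (q and Dia (not q implies not p))):
1. not (Box not (q and Dia (not q implies not p)) implies not (q and Dia (not q implies not p))), w0
2. Box not (q and Dia (not q implies not p)), w0
3. q and Dia (not q implies not p), w0
4. q, w0
5. Dia (not q implies not p), w0
6. not q implies not p, w1
7. not (q and Dia (not q implies not p)), w1
8. not p, w1
9. not Dia (not q implies not p), w1
Accessibility: w0Rw1
Complete open branch: countermodel on a K-frame, so not valid in K.
T-tableau for the negation not (Box not (q and Dia (not q implies not p)) implies not (q and Dia (not q implies not p))):
1. not (Box not (q and Dia (not q implies not p)) implies not (q and Dia (not q implies not p))), w0
2. Box not (q and Dia (not q implies not p)), w0
3. q and Dia (not q implies not p), w0
4. q, w0
5. Dia (not q implies not p), w0
6. not (q and Dia (not q implies not p)), w0
7. not Dia (not q implies not p), w0
8. not (not q implies not p), w0
9. not q, w0
10. p, w0
Accessibility: w0Rw0
Branch closes: q and not q both at w0.
Every branch closes (one shown): valid in T, hence also in S4, S5 (every theorem of T is a theorem of S4 and S5).

T, S4, S5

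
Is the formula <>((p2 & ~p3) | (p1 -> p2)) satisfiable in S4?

1. <>((p2 & ~p3) | (p1 -> p2)), w0
2. (p2 & ~p3) | (p1 -> p2), w1
3. p1 -> p2, w1
4. p2, w1
Accessibility: w0Rw0, w0Rw1, w1Rw1

Satisfiable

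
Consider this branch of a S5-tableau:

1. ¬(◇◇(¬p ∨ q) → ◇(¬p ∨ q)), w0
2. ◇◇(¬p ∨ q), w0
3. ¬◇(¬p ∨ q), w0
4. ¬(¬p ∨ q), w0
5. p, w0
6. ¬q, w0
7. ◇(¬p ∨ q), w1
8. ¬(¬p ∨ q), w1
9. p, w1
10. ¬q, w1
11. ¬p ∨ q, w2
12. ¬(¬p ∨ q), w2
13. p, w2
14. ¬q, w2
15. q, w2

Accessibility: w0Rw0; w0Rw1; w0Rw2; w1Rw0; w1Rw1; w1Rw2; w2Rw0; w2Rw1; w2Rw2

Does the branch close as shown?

Both q and ¬q appear at w2.

Closed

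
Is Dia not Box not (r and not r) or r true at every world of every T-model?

Tableau for the negation not (Dia not Box not (r and not r) or r):
1. not (Dia not Box not (r and not r) or r), 0
2. not Dia not Box not (r and not r), 0
3. not r, 0
4. Box not (r and not r), 0
5. not (r and not r), 0
Accessibility: 0R0
The negation has an open branch (countermodel exists).

No, not valid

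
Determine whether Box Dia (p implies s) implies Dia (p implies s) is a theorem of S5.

Valid

Tableau for the negation not (Box Dia (p implies s) implies Dia (p implies s)):
1. not (Box Dia (p implies s) implies Dia (p implies s)), 0
2. Box Dia (p implies s), 0
3. not Dia (p implies s), 0
4. Dia (p implies s), 0
5. not (p implies s), 0
6. p, 0
7. not s, 0
8. p implies s, 1
9. Dia (p implies s), 1
10. not (p implies s), 1
11. p, 1
12. not s, 1
13. s, 1
Accessibility: 0R0, 0R1, 1R0, 1R1
Branch closes: s and not s both at 1.
Every branch of the negation's tableau closes; the branch above is one of them.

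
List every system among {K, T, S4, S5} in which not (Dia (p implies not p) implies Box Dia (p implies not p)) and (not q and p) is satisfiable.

K, T, S4

S4-tableau for the formula:
1. not (Dia (p implies not p) implies Box Dia (p implies not p)) and (not q and p), w0
2. not (Dia (p implies not p) implies Box Dia (p implies not p)), w0   [and-rule on 1]
3. not q and p, w0   [and-rule on 1]
4. Dia (p implies not p), w0   [neg-implies-rule on 2]
5. not Box Dia (p implies not p), w0   [neg-implies-rule on 2]
6. not q, w0   [and-rule on 3]
7. p, w0   [and-rule on 3]
8. p implies not p, w1   [Dia-rule on 4: fresh world w1, w0Rw1]
9. not p, w1   [implies-rule on 8 (branches; this branch)]
10. not Dia (p implies not p), w2   [neg-Box-rule on 5: fresh world w2, w0Rw2]
11. not (p implies not p), w2   [neg-Dia-rule on 10 via w2Rw2]
12. p, w2   [neg-implies-rule on 11]
Accessibility: w0Rw0, w0Rw1, w0Rw2, w1Rw1, w2Rw2
Complete open branch: satisfiable in S4, hence also in K, T (this S4-model is also a K-model and a T-model).
S5-tableau for the formula:
1. not (Dia (p implies not p) implies Box Dia (p implies not p)) and (not q and p), w0
2. not (Dia (p implies not p) implies Box Dia (p implies not p)), w0   [and-rule on 1]
3. not q and p, w0   [and-rule on 1]
4. Dia (p implies not p), w0   [neg-implies-rule on 2]
5. not Box Dia (p implies not p), w0   [neg-implies-rule on 2]
6. not q, w0   [and-rule on 3]
7. p, w0   [and-rule on 3]
8. p implies not p, w1   [Dia-rule on 4: fresh world w1, w0Rw1]
9. not p, w1   [implies-rule on 8 (branches; this branch)]
10. not Dia (p implies not p), w2   [neg-Box-rule on 5: fresh world w2, w0Rw2]
11. not (p implies not p), w0   [neg-Dia-rule on 10 via w2Rw0]
12. not (p implies not p), w1   [neg-Dia-rule on 10 via w2Rw1]
13. p, w1   [neg-implies-rule on 12]
Accessibility: w0Rw0, w0Rw1, w0Rw2, w1Rw0, w1Rw1, w1Rw2, w2Rw0, w2Rw1, w2Rw2
Branch closes: p and not p both at w1.
Every branch closes (one shown): unsatisfiable in S5.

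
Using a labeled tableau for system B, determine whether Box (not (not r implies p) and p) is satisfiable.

1. Box (not (not r implies p) and p), u
2. not (not r implies p) and p, u
3. not (not r implies p), u
4. p, u
5. not r, u
6. not p, u
Accessibility: uRu
Branch closes: p and not p both at u.
(One branch shown.) All branches close.

Unsatisfiable (every branch closes)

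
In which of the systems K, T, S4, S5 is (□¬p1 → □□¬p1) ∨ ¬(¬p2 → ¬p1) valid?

T-tableau for the negation ¬((□¬p1 → □□¬p1) ∨ ¬(¬p2 → ¬p1)):
1. ¬((□¬p1 → □□¬p1) ∨ ¬(¬p2 → ¬p1)), 0
2. ¬(□¬p1 → □□¬p1), 0
3. ¬p2 → ¬p1, 0
4. □¬p1, 0
5. ¬□□¬p1, 0
6. ¬p1, 0
7. ¬□¬p1, 1
8. ¬p1, 1
9. p1, 2
Accessibility: 0R0, 0R1, 1R1, 1R2, 2R2
Complete open branch: countermodel on a T-frame, so not valid in T, nor in K (the same frame is also a K-frame).
S4-tableau for the negation ¬((□¬p1 → □□¬p1) ∨ ¬(¬p2 → ¬p1)):
1. ¬((□¬p1 → □□¬p1) ∨ ¬(¬p2 → ¬p1)), 0
2. ¬(□¬p1 → □□¬p1), 0
3. ¬p2 → ¬p1, 0
4. □¬p1, 0
5. ¬□□¬p1, 0
6. ¬p1, 0
7. ¬□¬p1, 1
8. ¬p1, 1
9. p1, 2
10. ¬p1, 2
Accessibility: 0R0, 0R1, 0R2, 1R1, 1R2, 2R2
Branch closes: p1 and ¬p1 both at 2.
Every branch closes (one shown): valid in S4, hence also in S5 (every theorem of S4 is a theorem of S5).

S4, S5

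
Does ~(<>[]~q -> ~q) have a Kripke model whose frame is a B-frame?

Unsatisfiable

1. ~(<>[]~q -> ~q), u
2. <>[]~q, u   [~->-rule on 1]
3. q, u   [~->-rule on 1]
4. []~q, v   [<>-rule on 2: fresh world v, uRv]
5. ~q, u   [[]-rule on 4 via vRu]
Accessibility: uRu, uRv, vRu, vRv
Branch closes: q and ~q both at u.
(One branch shown.) All branches close.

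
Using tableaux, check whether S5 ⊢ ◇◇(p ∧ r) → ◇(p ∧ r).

Yes, valid

Tableau for the negation ¬(◇◇(p ∧ r) → ◇(p ∧ r)):
1. ¬(◇◇(p ∧ r) → ◇(p ∧ r)), 0
2. ◇◇(p ∧ r), 0
3. ¬◇(p ∧ r), 0
4. ¬(p ∧ r), 0
5. ¬r, 0
6. ◇(p ∧ r), 1
7. ¬(p ∧ r), 1
8. ¬r, 1
9. p ∧ r, 2
10. p, 2
11. r, 2
12. ¬(p ∧ r), 2
13. ¬r, 2
Accessibility: 0R0, 0R1, 0R2, 1R0, 1R1, 1R2, 2R0, 2R1, 2R2
Branch closes: r and ¬r both at 2.
Every branch of the negation's tableau closes; the branch above is one of them.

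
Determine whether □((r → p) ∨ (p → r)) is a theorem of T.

Tableau for the negation ¬□((r → p) ∨ (p → r)):
1. ¬□((r → p) ∨ (p → r)), w0
2. ¬((r → p) ∨ (p → r)), w1
3. ¬(r → p), w1
4. ¬(p → r), w1
5. r, w1
6. ¬p, w1
7. p, w1
8. ¬r, w1
Accessibility: w0Rw0, w0Rw1, w1Rw1
Branch closes: p and ¬p both at w1.
Every branch of the negation's tableau closes; the branch above is one of them.

Yes, valid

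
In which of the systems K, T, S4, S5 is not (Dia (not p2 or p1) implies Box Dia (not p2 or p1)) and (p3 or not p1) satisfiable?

K, T, S4

S4-tableau for the formula:
1. not (Dia (not p2 or p1) implies Box Dia (not p2 or p1)) and (p3 or not p1), u
2. not (Dia (not p2 or p1) implies Box Dia (not p2 or p1)), u
3. p3 or not p1, u
4. Dia (not p2 or p1), u
5. not Box Dia (not p2 or p1), u
6. not p1, u
7. not p2 or p1, v
8. p1, v
9. not Dia (not p2 or p1), w
10. not (not p2 or p1), w
11. p2, w
12. not p1, w
Accessibility: uRu, uRv, uRw, vRv, wRw
Complete open branch: satisfiable in S4, hence also in K, T (this S4-model is also a K-model and a T-model).
S5-tableau for the formula:
1. not (Dia (not p2 or p1) implies Box Dia (not p2 or p1)) and (p3 or not p1), u
2. not (Dia (not p2 or p1) implies Box Dia (not p2 or p1)), u
3. p3 or not p1, u
4. Dia (not p2 or p1), u
5. not Box Dia (not p2 or p1), u
6. not p1, u
7. not p2 or p1, v
8. p1, v
9. not Dia (not p2 or p1), w
10. not (not p2 or p1), u
11. p2, u
12. not (not p2 or p1), v
13. p2, v
14. not p1, v
Accessibility: uRu, uRv, uRw, vRu, vRv, vRw, wRu, wRv, wRw
Branch closes: p1 and not p1 both at v.
Every branch closes (one shown): unsatisfiable in S5.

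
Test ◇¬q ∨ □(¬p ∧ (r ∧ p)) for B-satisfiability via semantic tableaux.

Yes, satisfiable

1. ◇¬q ∨ □(¬p ∧ (r ∧ p)), 0
2. ◇¬q, 0
3. ¬q, 1
Accessibility: 0R0, 0R1, 1R0, 1R1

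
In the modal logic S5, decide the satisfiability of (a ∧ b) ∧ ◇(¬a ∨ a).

1. (a ∧ b) ∧ ◇(¬a ∨ a), u
2. a ∧ b, u
3. ◇(¬a ∨ a), u
4. a, u
5. b, u
6. ¬a ∨ a, v
7. a, v
Accessibility: uRu, uRv, vRu, vRv

Yes, satisfiable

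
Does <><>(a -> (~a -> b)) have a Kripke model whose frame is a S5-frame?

1. <><>(a -> (~a -> b)), u
2. <>(a -> (~a -> b)), v
3. a -> (~a -> b), w
4. ~a -> b, w
5. b, w
Accessibility: uRu, uRv, uRw, vRu, vRv, vRw, wRu, wRv, wRw

Satisfiable (open branch found)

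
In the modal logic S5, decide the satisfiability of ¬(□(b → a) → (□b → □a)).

Unsatisfiable

1. ¬(□(b → a) → (□b → □a)), 0
2. □(b → a), 0   [¬→-rule on 1]
3. ¬(□b → □a), 0   [¬→-rule on 1]
4. □b, 0   [¬→-rule on 3]
5. ¬□a, 0   [¬→-rule on 3]
6. b → a, 0   [□-rule on 2 via 0R0]
7. b, 0   [□-rule on 4 via 0R0]
8. a, 0   [→-rule on 6 (branches; this branch)]
9. ¬a, 1   [¬□-rule on 5: fresh world 1, 0R1]
10. b → a, 1   [□-rule on 2 via 0R1]
11. b, 1   [□-rule on 4 via 0R1]
12. a, 1   [→-rule on 10 (branches; this branch)]
Accessibility: 0R0, 0R1, 1R0, 1R1
Branch closes: a and ¬a both at 1.
(One branch shown.) All branches close.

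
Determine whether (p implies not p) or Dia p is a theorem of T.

Tableau for the negation not ((p implies not p) or Dia p):
1. not ((p implies not p) or Dia p), w0
2. not (p implies not p), w0
3. not Dia p, w0
4. p, w0
5. not p, w0
Accessibility: w0Rw0
Branch closes: p and not p both at w0.
Every branch of the negation's tableau closes; the branch above is one of them.

Valid in T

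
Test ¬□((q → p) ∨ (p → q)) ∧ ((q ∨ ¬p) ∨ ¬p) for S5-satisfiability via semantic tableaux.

1. ¬□((q → p) ∨ (p → q)) ∧ ((q ∨ ¬p) ∨ ¬p), 0
2. ¬□((q → p) ∨ (p → q)), 0
3. (q ∨ ¬p) ∨ ¬p, 0
4. q ∨ ¬p, 0
5. ¬p, 0
6. ¬((q → p) ∨ (p → q)), 1
7. ¬(q → p), 1
8. ¬(p → q), 1
9. q, 1
10. ¬p, 1
11. p, 1
12. ¬q, 1
Accessibility: 0R0, 0R1, 1R0, 1R1
Branch closes: p and ¬p both at 1.
Every branch closes; the branch above is one of them.

Unsatisfiable (every branch closes)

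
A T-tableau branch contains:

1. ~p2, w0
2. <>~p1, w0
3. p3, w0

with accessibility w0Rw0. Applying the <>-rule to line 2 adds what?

a fresh world w1 with w0Rw1, and ~p1 at w1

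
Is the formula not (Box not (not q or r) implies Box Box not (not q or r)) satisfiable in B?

Satisfiable

1. not (Box not (not q or r) implies Box Box not (not q or r)), 0
2. Box not (not q or r), 0
3. not Box Box not (not q or r), 0
4. not (not q or r), 0
5. q, 0
6. not r, 0
7. not Box not (not q or r), 1
8. not (not q or r), 1
9. q, 1
10. not r, 1
11. not q or r, 2
12. r, 2
Accessibility: 0R0, 0R1, 1R0, 1R1, 1R2, 2R1, 2R2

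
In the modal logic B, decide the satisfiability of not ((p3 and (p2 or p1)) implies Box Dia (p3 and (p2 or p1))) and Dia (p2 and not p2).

No, unsatisfiable

1. not ((p3 and (p2 or p1)) implies Box Dia (p3 and (p2 or p1))) and Dia (p2 and not p2), u
2. not ((p3 and (p2 or p1)) implies Box Dia (p3 and (p2 or p1))), u
3. Dia (p2 and not p2), u
4. p3 and (p2 or p1), u
5. not Box Dia (p3 and (p2 or p1)), u
6. p3, u
7. p2 or p1, u
8. p1, u
9. p2 and not p2, v
10. p2, v
11. not p2, v
Accessibility: uRu, uRv, vRu, vRv
Branch closes: p2 and not p2 both at v.
(One branch shown.) All branches close.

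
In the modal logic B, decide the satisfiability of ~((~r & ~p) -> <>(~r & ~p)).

1. ~((~r & ~p) -> <>(~r & ~p)), 0
2. ~r & ~p, 0
3. ~<>(~r & ~p), 0
4. ~r, 0
5. ~p, 0
6. ~(~r & ~p), 0
7. p, 0
Accessibility: 0R0
Branch closes: p and ~p both at 0.
All branches of the tableau close; one closing branch shown above.

Unsatisfiable (every branch closes)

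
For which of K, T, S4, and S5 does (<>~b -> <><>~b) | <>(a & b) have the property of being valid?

T-tableau for the negation ~((<>~b -> <><>~b) | <>(a & b)):
1. ~((<>~b -> <><>~b) | <>(a & b)), w0
2. ~(<>~b -> <><>~b), w0
3. ~<>(a & b), w0
4. <>~b, w0
5. ~<><>~b, w0
6. ~(a & b), w0
7. ~<>~b, w0
8. b, w0
9. ~a, w0
10. ~b, w1
11. ~(a & b), w1
12. ~<>~b, w1
13. b, w1
Accessibility: w0Rw0, w0Rw1, w1Rw1
Branch closes: b and ~b both at w1.
Every branch closes (one shown): valid in T, hence also in S4, S5 (every theorem of T is a theorem of S4 and S5).
K-tableau for the negation ~((<>~b -> <><>~b) | <>(a & b)):
1. ~((<>~b -> <><>~b) | <>(a & b)), w0
2. ~(<>~b -> <><>~b), w0
3. ~<>(a & b), w0
4. <>~b, w0
5. ~<><>~b, w0
6. ~b, w1
7. ~(a & b), w1
8. ~<>~b, w1
Accessibility: w0Rw1
Complete open branch: countermodel on a K-frame, so not valid in K.

T, S4, S5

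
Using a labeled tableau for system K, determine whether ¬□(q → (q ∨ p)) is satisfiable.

1. ¬□(q → (q ∨ p)), u
2. ¬(q → (q ∨ p)), v
3. q, v
4. ¬(q ∨ p), v
5. ¬q, v
6. ¬p, v
Accessibility: uRv
Branch closes: q and ¬q both at v.
All branches of the tableau close; one closing branch shown above.

Unsatisfiable (every branch closes)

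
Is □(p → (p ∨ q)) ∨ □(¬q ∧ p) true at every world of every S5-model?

Valid

Tableau for the negation ¬(□(p → (p ∨ q)) ∨ □(¬q ∧ p)):
1. ¬(□(p → (p ∨ q)) ∨ □(¬q ∧ p)), u
2. ¬□(p → (p ∨ q)), u
3. ¬□(¬q ∧ p), u
4. ¬(p → (p ∨ q)), v
5. p, v
6. ¬(p ∨ q), v
7. ¬p, v
8. ¬q, v
Accessibility: uRu, uRv, vRu, vRv
Branch closes: p and ¬p both at v.
Every branch of the negation's tableau closes; the branch above is one of them.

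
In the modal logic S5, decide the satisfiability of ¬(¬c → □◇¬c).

Unsatisfiable

1. ¬(¬c → □◇¬c), w0
2. ¬c, w0   [¬→-rule on 1]
3. ¬□◇¬c, w0   [¬→-rule on 1]
4. ¬◇¬c, w1   [¬□-rule on 3: fresh world w1, w0Rw1]
5. c, w0   [¬◇-rule on 4 via w1Rw0]
Accessibility: w0Rw0, w0Rw1, w1Rw0, w1Rw1
Branch closes: c and ¬c both at w0.
All branches of the tableau close; one closing branch shown above.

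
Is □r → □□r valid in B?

Tableau for the negation ¬(□r → □□r):
1. ¬(□r → □□r), w0
2. □r, w0
3. ¬□□r, w0
4. r, w0
5. ¬□r, w1
6. r, w1
7. ¬r, w2
Accessibility: w0Rw0, w0Rw1, w1Rw0, w1Rw1, w1Rw2, w2Rw1, w2Rw2
The negation has an open branch (countermodel exists).

No, not valid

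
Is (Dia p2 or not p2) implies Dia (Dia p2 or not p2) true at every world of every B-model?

Yes, valid

Tableau for the negation not ((Dia p2 or not p2) implies Dia (Dia p2 or not p2)):
1. not ((Dia p2 or not p2) implies Dia (Dia p2 or not p2)), w0
2. Dia p2 or not p2, w0
3. not Dia (Dia p2 or not p2), w0
4. not (Dia p2 or not p2), w0
5. not Dia p2, w0
6. p2, w0
7. not p2, w0
Accessibility: w0Rw0
Branch closes: p2 and not p2 both at w0.
All branches of the negation close; one closing branch shown above.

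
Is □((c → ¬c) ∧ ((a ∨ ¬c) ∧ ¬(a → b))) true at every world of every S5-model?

Not valid

Tableau for the negation ¬□((c → ¬c) ∧ ((a ∨ ¬c) ∧ ¬(a → b))):
1. ¬□((c → ¬c) ∧ ((a ∨ ¬c) ∧ ¬(a → b))), u
2. ¬((c → ¬c) ∧ ((a ∨ ¬c) ∧ ¬(a → b))), v   [¬□-rule on 1: fresh world v, uRv]
3. ¬((a ∨ ¬c) ∧ ¬(a → b)), v   [¬∧-rule on 2 (branches; this branch)]
4. a → b, v   [¬∧-rule on 3 (branches; this branch)]
5. b, v   [→-rule on 4 (branches; this branch)]
Accessibility: uRu, uRv, vRu, vRv
The negation has an open branch (countermodel exists).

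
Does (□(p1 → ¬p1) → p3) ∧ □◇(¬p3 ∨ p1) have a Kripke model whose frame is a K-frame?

Satisfiable (open branch found)

1. (□(p1 → ¬p1) → p3) ∧ □◇(¬p3 ∨ p1), w0
2. □(p1 → ¬p1) → p3, w0
3. □◇(¬p3 ∨ p1), w0
4. p3, w0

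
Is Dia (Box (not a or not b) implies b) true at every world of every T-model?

No, not valid

Tableau for the negation not Dia (Box (not a or not b) implies b):
1. not Dia (Box (not a or not b) implies b), u
2. not (Box (not a or not b) implies b), u   [neg-Dia-rule on 1 via uRu]
3. Box (not a or not b), u   [neg-implies-rule on 2]
4. not b, u   [neg-implies-rule on 2]
5. not a or not b, u   [Box-rule on 3 via uRu]
Accessibility: uRu
The negation has an open branch (countermodel exists).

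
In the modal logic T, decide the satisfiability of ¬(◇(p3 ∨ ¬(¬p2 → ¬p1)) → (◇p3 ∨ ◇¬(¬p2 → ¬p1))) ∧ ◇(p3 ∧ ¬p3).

Unsatisfiable

1. ¬(◇(p3 ∨ ¬(¬p2 → ¬p1)) → (◇p3 ∨ ◇¬(¬p2 → ¬p1))) ∧ ◇(p3 ∧ ¬p3), u
2. ¬(◇(p3 ∨ ¬(¬p2 → ¬p1)) → (◇p3 ∨ ◇¬(¬p2 → ¬p1))), u   [∧-rule on 1]
3. ◇(p3 ∧ ¬p3), u   [∧-rule on 1]
4. ◇(p3 ∨ ¬(¬p2 → ¬p1)), u   [¬→-rule on 2]
5. ¬(◇p3 ∨ ◇¬(¬p2 → ¬p1)), u   [¬→-rule on 2]
6. ¬◇p3, u   [¬∨-rule on 5]
7. ¬◇¬(¬p2 → ¬p1), u   [¬∨-rule on 5]
8. ¬p3, u   [¬◇-rule on 6 via uRu]
9. ¬p2 → ¬p1, u   [¬◇-rule on 7 via uRu]
10. ¬p1, u   [→-rule on 9 (branches; this branch)]
11. p3 ∧ ¬p3, v   [◇-rule on 3: fresh world v, uRv]
12. p3, v   [∧-rule on 11]
13. ¬p3, v   [∧-rule on 11]
Accessibility: uRu, uRv, vRv
Branch closes: p3 and ¬p3 both at v.
All branches of the tableau close; one closing branch shown above.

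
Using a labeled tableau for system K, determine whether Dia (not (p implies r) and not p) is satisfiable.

1. Dia (not (p implies r) and not p), w0
2. not (p implies r) and not p, w1
3. not (p implies r), w1
4. not p, w1
5. p, w1
6. not r, w1
Accessibility: w0Rw1
Branch closes: p and not p both at w1.
Every branch closes; the branch above is one of them.

Unsatisfiable (every branch closes)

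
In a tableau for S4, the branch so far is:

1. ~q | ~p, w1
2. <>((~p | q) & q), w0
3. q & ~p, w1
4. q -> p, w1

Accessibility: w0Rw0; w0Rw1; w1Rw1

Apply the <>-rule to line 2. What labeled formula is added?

a fresh world w2 with w0Rw2, and (~p | q) & q at w2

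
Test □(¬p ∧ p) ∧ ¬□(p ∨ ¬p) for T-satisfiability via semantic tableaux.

Unsatisfiable

1. □(¬p ∧ p) ∧ ¬□(p ∨ ¬p), u
2. □(¬p ∧ p), u
3. ¬□(p ∨ ¬p), u
4. ¬p ∧ p, u
5. ¬p, u
6. p, u
Accessibility: uRu
Branch closes: p and ¬p both at u.
All branches of the tableau close; one closing branch shown above.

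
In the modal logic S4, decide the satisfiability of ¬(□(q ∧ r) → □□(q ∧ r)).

1. ¬(□(q ∧ r) → □□(q ∧ r)), w0
2. □(q ∧ r), w0
3. ¬□□(q ∧ r), w0
4. q ∧ r, w0
5. q, w0
6. r, w0
7. ¬□(q ∧ r), w1
8. q ∧ r, w1
9. q, w1
10. r, w1
11. ¬(q ∧ r), w2
12. q ∧ r, w2
13. q, w2
14. r, w2
15. ¬r, w2
Accessibility: w0Rw0, w0Rw1, w0Rw2, w1Rw1, w1Rw2, w2Rw2
Branch closes: r and ¬r both at w2.
(One branch shown.) All branches close.

Unsatisfiable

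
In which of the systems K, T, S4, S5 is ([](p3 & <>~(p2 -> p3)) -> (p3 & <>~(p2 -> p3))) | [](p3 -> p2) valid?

T, S4, S5

T-tableau for the negation ~(([](p3 & <>~(p2 -> p3)) -> (p3 & <>~(p2 -> p3))) | [](p3 -> p2)):
1. ~(([](p3 & <>~(p2 -> p3)) -> (p3 & <>~(p2 -> p3))) | [](p3 -> p2)), 0
2. ~([](p3 & <>~(p2 -> p3)) -> (p3 & <>~(p2 -> p3))), 0
3. ~[](p3 -> p2), 0
4. [](p3 & <>~(p2 -> p3)), 0
5. ~(p3 & <>~(p2 -> p3)), 0
6. p3 & <>~(p2 -> p3), 0
7. p3, 0
8. <>~(p2 -> p3), 0
9. ~<>~(p2 -> p3), 0
10. p2 -> p3, 0
11. ~(p3 -> p2), 1
12. p3, 1
13. ~p2, 1
14. p3 & <>~(p2 -> p3), 1
15. <>~(p2 -> p3), 1
16. p2 -> p3, 1
17. ~(p2 -> p3), 2
18. p2, 2
19. ~p3, 2
20. p3 & <>~(p2 -> p3), 2
21. p3, 2
22. <>~(p2 -> p3), 2
Accessibility: 0R0, 0R1, 0R2, 1R1, 2R2
Branch closes: p3 and ~p3 both at 2.
Every branch closes (one shown): valid in T, hence also in S4, S5 (every theorem of T is a theorem of S4 and S5).
K-tableau for the negation ~(([](p3 & <>~(p2 -> p3)) -> (p3 & <>~(p2 -> p3))) | [](p3 -> p2)):
1. ~(([](p3 & <>~(p2 -> p3)) -> (p3 & <>~(p2 -> p3))) | [](p3 -> p2)), 0
2. ~([](p3 & <>~(p2 -> p3)) -> (p3 & <>~(p2 -> p3))), 0
3. ~[](p3 -> p2), 0
4. [](p3 & <>~(p2 -> p3)), 0
5. ~(p3 & <>~(p2 -> p3)), 0
6. ~<>~(p2 -> p3), 0
7. ~(p3 -> p2), 1
8. p3, 1
9. ~p2, 1
10. p3 & <>~(p2 -> p3), 1
11. <>~(p2 -> p3), 1
12. p2 -> p3, 1
13. ~(p2 -> p3), 2
14. p2, 2
15. ~p3, 2
Accessibility: 0R1, 1R2
Complete open branch: countermodel on a K-frame, so not valid in K.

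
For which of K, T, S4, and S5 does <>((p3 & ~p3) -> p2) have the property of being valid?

K-tableau for the negation ~<>((p3 & ~p3) -> p2):
1. ~<>((p3 & ~p3) -> p2), w0
Complete open branch: countermodel on a K-frame, so not valid in K.
T-tableau for the negation ~<>((p3 & ~p3) -> p2):
1. ~<>((p3 & ~p3) -> p2), w0
2. ~((p3 & ~p3) -> p2), w0
3. p3 & ~p3, w0
4. ~p2, w0
5. p3, w0
6. ~p3, w0
Accessibility: w0Rw0
Branch closes: p3 and ~p3 both at w0.
Every branch closes (one shown): valid in T, hence also in S4, S5 (every theorem of T is a theorem of S4 and S5).

T, S4, S5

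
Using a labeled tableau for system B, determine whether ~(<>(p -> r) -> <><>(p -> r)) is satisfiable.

Unsatisfiable (every branch closes)

1. ~(<>(p -> r) -> <><>(p -> r)), 0
2. <>(p -> r), 0   [~->-rule on 1]
3. ~<><>(p -> r), 0   [~->-rule on 1]
4. ~<>(p -> r), 0   [~<>-rule on 3 via 0R0]
5. ~(p -> r), 0   [~<>-rule on 4 via 0R0]
6. p, 0   [~->-rule on 5]
7. ~r, 0   [~->-rule on 5]
8. p -> r, 1   [<>-rule on 2: fresh world 1, 0R1]
9. ~<>(p -> r), 1   [~<>-rule on 3 via 0R1]
10. ~(p -> r), 1   [~<>-rule on 4 via 0R1]
11. p, 1   [~->-rule on 10]
12. ~r, 1   [~->-rule on 10]
13. r, 1   [->-rule on 8 (branches; this branch)]
Accessibility: 0R0, 0R1, 1R0, 1R1
Branch closes: r and ~r both at 1.
All branches of the tableau close; one closing branch shown above.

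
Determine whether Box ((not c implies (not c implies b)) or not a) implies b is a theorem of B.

No, not valid

Tableau for the negation not (Box ((not c implies (not c implies b)) or not a) implies b):
1. not (Box ((not c implies (not c implies b)) or not a) implies b), w0
2. Box ((not c implies (not c implies b)) or not a), w0
3. not b, w0
4. (not c implies (not c implies b)) or not a, w0
5. not a, w0
Accessibility: w0Rw0
The negation has an open branch (countermodel exists).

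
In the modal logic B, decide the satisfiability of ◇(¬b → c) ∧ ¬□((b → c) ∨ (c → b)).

1. ◇(¬b → c) ∧ ¬□((b → c) ∨ (c → b)), w0
2. ◇(¬b → c), w0
3. ¬□((b → c) ∨ (c → b)), w0
4. ¬b → c, w1
5. c, w1
6. ¬((b → c) ∨ (c → b)), w2
7. ¬(b → c), w2
8. ¬(c → b), w2
9. b, w2
10. ¬c, w2
11. c, w2
12. ¬b, w2
Accessibility: w0Rw0, w0Rw1, w0Rw2, w1Rw0, w1Rw1, w2Rw0, w2Rw2
Branch closes: c and ¬c both at w2.
Every branch closes; the branch above is one of them.

Unsatisfiable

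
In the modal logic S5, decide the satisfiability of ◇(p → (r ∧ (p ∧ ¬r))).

1. ◇(p → (r ∧ (p ∧ ¬r))), 0
2. p → (r ∧ (p ∧ ¬r)), 1
3. ¬p, 1
Accessibility: 0R0, 0R1, 1R0, 1R1

Yes, satisfiable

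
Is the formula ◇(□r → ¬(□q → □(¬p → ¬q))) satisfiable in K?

Yes, satisfiable

1. ◇(□r → ¬(□q → □(¬p → ¬q))), w0
2. □r → ¬(□q → □(¬p → ¬q)), w1
3. ¬(□q → □(¬p → ¬q)), w1
4. □q, w1
5. ¬□(¬p → ¬q), w1
6. ¬(¬p → ¬q), w2
7. ¬p, w2
8. q, w2
Accessibility: w0Rw1, w1Rw2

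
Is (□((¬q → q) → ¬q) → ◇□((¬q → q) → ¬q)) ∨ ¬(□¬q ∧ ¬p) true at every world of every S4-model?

Yes, valid

Tableau for the negation ¬((□((¬q → q) → ¬q) → ◇□((¬q → q) → ¬q)) ∨ ¬(□¬q ∧ ¬p)):
1. ¬((□((¬q → q) → ¬q) → ◇□((¬q → q) → ¬q)) ∨ ¬(□¬q ∧ ¬p)), 0
2. ¬(□((¬q → q) → ¬q) → ◇□((¬q → q) → ¬q)), 0   [¬∨-rule on 1]
3. □¬q ∧ ¬p, 0   [¬∨-rule on 1]
4. □((¬q → q) → ¬q), 0   [¬→-rule on 2]
5. ¬◇□((¬q → q) → ¬q), 0   [¬→-rule on 2]
6. □¬q, 0   [∧-rule on 3]
7. ¬p, 0   [∧-rule on 3]
8. (¬q → q) → ¬q, 0   [□-rule on 4 via 0R0]
9. ¬□((¬q → q) → ¬q), 0   [¬◇-rule on 5 via 0R0]
10. ¬q, 0   [□-rule on 6 via 0R0]
11. ¬(¬q → q), 0   [→-rule on 8 (branches; this branch)]
12. ¬((¬q → q) → ¬q), 1   [¬□-rule on 9: fresh world 1, 0R1]
13. ¬q → q, 1   [¬→-rule on 12]
14. q, 1   [¬→-rule on 12]
15. (¬q → q) → ¬q, 1   [□-rule on 4 via 0R1]
16. ¬□((¬q → q) → ¬q), 1   [¬◇-rule on 5 via 0R1]
17. ¬q, 1   [□-rule on 6 via 0R1]
Accessibility: 0R0, 0R1, 1R1
Branch closes: q and ¬q both at 1.
All branches of the negation close; one closing branch shown above.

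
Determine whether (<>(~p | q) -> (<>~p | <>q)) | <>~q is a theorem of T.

Yes, valid

Tableau for the negation ~((<>(~p | q) -> (<>~p | <>q)) | <>~q):
1. ~((<>(~p | q) -> (<>~p | <>q)) | <>~q), 0
2. ~(<>(~p | q) -> (<>~p | <>q)), 0   [~|-rule on 1]
3. ~<>~q, 0   [~|-rule on 1]
4. <>(~p | q), 0   [~->-rule on 2]
5. ~(<>~p | <>q), 0   [~->-rule on 2]
6. ~<>~p, 0   [~|-rule on 5]
7. ~<>q, 0   [~|-rule on 5]
8. q, 0   [~<>-rule on 3 via 0R0]
9. p, 0   [~<>-rule on 6 via 0R0]
10. ~q, 0   [~<>-rule on 7 via 0R0]
Accessibility: 0R0
Branch closes: q and ~q both at 0.
All branches of the negation close; one closing branch shown above.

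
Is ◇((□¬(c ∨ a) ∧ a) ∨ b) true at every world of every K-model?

Tableau for the negation ¬◇((□¬(c ∨ a) ∧ a) ∨ b):
1. ¬◇((□¬(c ∨ a) ∧ a) ∨ b), 0
The negation has an open branch (countermodel exists).

No, not valid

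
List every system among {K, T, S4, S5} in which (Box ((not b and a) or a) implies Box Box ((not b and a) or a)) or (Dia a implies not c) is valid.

T-tableau for the negation not ((Box ((not b and a) or a) implies Box Box ((not b and a) or a)) or (Dia a implies not c)):
1. not ((Box ((not b and a) or a) implies Box Box ((not b and a) or a)) or (Dia a implies not c)), u
2. not (Box ((not b and a) or a) implies Box Box ((not b and a) or a)), u   [neg-or-rule on 1]
3. not (Dia a implies not c), u   [neg-or-rule on 1]
4. Box ((not b and a) or a), u   [neg-implies-rule on 2]
5. not Box Box ((not b and a) or a), u   [neg-implies-rule on 2]
6. Dia a, u   [neg-implies-rule on 3]
7. c, u   [neg-implies-rule on 3]
8. (not b and a) or a, u   [Box-rule on 4 via uRu]
9. a, u   [or-rule on 8 (branches; this branch)]
10. not Box ((not b and a) or a), v   [neg-Box-rule on 5: fresh world v, uRv]
11. (not b and a) or a, v   [Box-rule on 4 via uRv]
12. a, v   [or-rule on 11 (branches; this branch)]
13. a, w   [Dia-rule on 6: fresh world w, uRw]
14. (not b and a) or a, w   [Box-rule on 4 via uRw]
15. not ((not b and a) or a), x   [neg-Box-rule on 10: fresh world x, vRx]
16. not (not b and a), x   [neg-or-rule on 15]
17. not a, x   [neg-or-rule on 15]
Accessibility: uRu, uRv, uRw, vRv, vRx, wRw, xRx
Complete open branch: countermodel on a T-frame, so not valid in T, nor in K (the same frame is also a K-frame).
S4-tableau for the negation not ((Box ((not b and a) or a) implies Box Box ((not b and a) or a)) or (Dia a implies not c)):
1. not ((Box ((not b and a) or a) implies Box Box ((not b and a) or a)) or (Dia a implies not c)), u
2. not (Box ((not b and a) or a) implies Box Box ((not b and a) or a)), u   [neg-or-rule on 1]
3. not (Dia a implies not c), u   [neg-or-rule on 1]
4. Box ((not b and a) or a), u   [neg-implies-rule on 2]
5. not Box Box ((not b and a) or a), u   [neg-implies-rule on 2]
6. Dia a, u   [neg-implies-rule on 3]
7. c, u   [neg-implies-rule on 3]
8. (not b and a) or a, u   [Box-rule on 4 via uRu]
9. not b and a, u   [or-rule on 8 (branches; this branch)]
10. not b, u   [and-rule on 9]
11. a, u   [and-rule on 9]
12. not Box ((not b and a) or a), v   [neg-Box-rule on 5: fresh world v, uRv]
13. (not b and a) or a, v   [Box-rule on 4 via uRv]
14. not b and a, v   [or-rule on 13 (branches; this branch)]
15. not b, v   [and-rule on 14]
16. a, v   [and-rule on 14]
17. a, w   [Dia-rule on 6: fresh world w, uRw]
18. (not b and a) or a, w   [Box-rule on 4 via uRw]
19. not b and a, w   [or-rule on 18 (branches; this branch)]
20. not b, w   [and-rule on 19]
21. not ((not b and a) or a), x   [neg-Box-rule on 12: fresh world x, vRx]
22. not (not b and a), x   [neg-or-rule on 21]
23. not a, x   [neg-or-rule on 21]
24. (not b and a) or a, x   [Box-rule on 4 via uRx]
25. not b and a, x   [or-rule on 24 (branches; this branch)]
26. not b, x   [and-rule on 25]
27. a, x   [and-rule on 25]
Accessibility: uRu, uRv, uRw, uRx, vRv, vRx, wRw, xRx
Branch closes: a and not a both at x.
Every branch closes (one shown): valid in S4, hence also in S5 (every theorem of S4 is a theorem of S5).

S4, S5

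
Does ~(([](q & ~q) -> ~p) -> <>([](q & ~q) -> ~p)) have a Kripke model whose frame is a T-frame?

Unsatisfiable (every branch closes)

1. ~(([](q & ~q) -> ~p) -> <>([](q & ~q) -> ~p)), 0
2. [](q & ~q) -> ~p, 0   [~->-rule on 1]
3. ~<>([](q & ~q) -> ~p), 0   [~->-rule on 1]
4. ~([](q & ~q) -> ~p), 0   [~<>-rule on 3 via 0R0]
5. [](q & ~q), 0   [~->-rule on 4]
6. p, 0   [~->-rule on 4]
7. q & ~q, 0   [[]-rule on 5 via 0R0]
8. q, 0   [&-rule on 7]
9. ~q, 0   [&-rule on 7]
Accessibility: 0R0
Branch closes: q and ~q both at 0.
All branches of the tableau close; one closing branch shown above.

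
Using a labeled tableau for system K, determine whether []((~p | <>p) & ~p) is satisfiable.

Satisfiable (open branch found)

1. []((~p | <>p) & ~p), 0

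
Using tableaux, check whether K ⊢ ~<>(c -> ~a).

Tableau for the negation <>(c -> ~a):
1. <>(c -> ~a), u
2. c -> ~a, v   [<>-rule on 1: fresh world v, uRv]
3. ~a, v   [->-rule on 2 (branches; this branch)]
Accessibility: uRv
The negation has an open branch (countermodel exists).

No, not valid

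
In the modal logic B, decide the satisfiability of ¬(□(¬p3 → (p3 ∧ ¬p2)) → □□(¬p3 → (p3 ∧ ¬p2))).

1. ¬(□(¬p3 → (p3 ∧ ¬p2)) → □□(¬p3 → (p3 ∧ ¬p2))), 0
2. □(¬p3 → (p3 ∧ ¬p2)), 0   [¬→-rule on 1]
3. ¬□□(¬p3 → (p3 ∧ ¬p2)), 0   [¬→-rule on 1]
4. ¬p3 → (p3 ∧ ¬p2), 0   [□-rule on 2 via 0R0]
5. p3 ∧ ¬p2, 0   [→-rule on 4 (branches; this branch)]
6. p3, 0   [∧-rule on 5]
7. ¬p2, 0   [∧-rule on 5]
8. ¬□(¬p3 → (p3 ∧ ¬p2)), 1   [¬□-rule on 3: fresh world 1, 0R1]
9. ¬p3 → (p3 ∧ ¬p2), 1   [□-rule on 2 via 0R1]
10. p3 ∧ ¬p2, 1   [→-rule on 9 (branches; this branch)]
11. p3, 1   [∧-rule on 10]
12. ¬p2, 1   [∧-rule on 10]
13. ¬(¬p3 → (p3 ∧ ¬p2)), 2   [¬□-rule on 8: fresh world 2, 1R2]
14. ¬p3, 2   [¬→-rule on 13]
15. ¬(p3 ∧ ¬p2), 2   [¬→-rule on 13]
16. p2, 2   [¬∧-rule on 15 (branches; this branch)]
Accessibility: 0R0, 0R1, 1R0, 1R1, 1R2, 2R1, 2R2

Satisfiable (open branch found)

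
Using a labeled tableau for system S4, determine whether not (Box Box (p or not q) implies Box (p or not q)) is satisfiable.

1. not (Box Box (p or not q) implies Box (p or not q)), 0
2. Box Box (p or not q), 0   [neg-implies-rule on 1]
3. not Box (p or not q), 0   [neg-implies-rule on 1]
4. Box (p or not q), 0   [Box-rule on 2 via 0R0]
5. p or not q, 0   [Box-rule on 4 via 0R0]
6. not q, 0   [or-rule on 5 (branches; this branch)]
7. not (p or not q), 1   [neg-Box-rule on 3: fresh world 1, 0R1]
8. not p, 1   [neg-or-rule on 7]
9. q, 1   [neg-or-rule on 7]
10. Box (p or not q), 1   [Box-rule on 2 via 0R1]
11. p or not q, 1   [Box-rule on 4 via 0R1]
12. not q, 1   [or-rule on 11 (branches; this branch)]
Accessibility: 0R0, 0R1, 1R1
Branch closes: q and not q both at 1.
Every branch closes; the branch above is one of them.

Unsatisfiable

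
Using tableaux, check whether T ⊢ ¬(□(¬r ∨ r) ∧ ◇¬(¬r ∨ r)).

Valid

Tableau for the negation □(¬r ∨ r) ∧ ◇¬(¬r ∨ r):
1. □(¬r ∨ r) ∧ ◇¬(¬r ∨ r), 0
2. □(¬r ∨ r), 0
3. ◇¬(¬r ∨ r), 0
4. ¬r ∨ r, 0
5. r, 0
6. ¬(¬r ∨ r), 1
7. r, 1
8. ¬r, 1
Accessibility: 0R0, 0R1, 1R1
Branch closes: r and ¬r both at 1.
All branches of the negation close; one closing branch shown above.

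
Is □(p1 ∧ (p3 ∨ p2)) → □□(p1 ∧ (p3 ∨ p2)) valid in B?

No, not valid

Tableau for the negation ¬(□(p1 ∧ (p3 ∨ p2)) → □□(p1 ∧ (p3 ∨ p2))):
1. ¬(□(p1 ∧ (p3 ∨ p2)) → □□(p1 ∧ (p3 ∨ p2))), u
2. □(p1 ∧ (p3 ∨ p2)), u   [¬→-rule on 1]
3. ¬□□(p1 ∧ (p3 ∨ p2)), u   [¬→-rule on 1]
4. p1 ∧ (p3 ∨ p2), u   [□-rule on 2 via uRu]
5. p1, u   [∧-rule on 4]
6. p3 ∨ p2, u   [∧-rule on 4]
7. p2, u   [∨-rule on 6 (branches; this branch)]
8. ¬□(p1 ∧ (p3 ∨ p2)), v   [¬□-rule on 3: fresh world v, uRv]
9. p1 ∧ (p3 ∨ p2), v   [□-rule on 2 via uRv]
10. p1, v   [∧-rule on 9]
11. p3 ∨ p2, v   [∧-rule on 9]
12. p2, v   [∨-rule on 11 (branches; this branch)]
13. ¬(p1 ∧ (p3 ∨ p2)), w   [¬□-rule on 8: fresh world w, vRw]
14. ¬(p3 ∨ p2), w   [¬∧-rule on 13 (branches; this branch)]
15. ¬p3, w   [¬∨-rule on 14]
16. ¬p2, w   [¬∨-rule on 14]
Accessibility: uRu, uRv, vRu, vRv, vRw, wRv, wRw
The negation has an open branch (countermodel exists).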